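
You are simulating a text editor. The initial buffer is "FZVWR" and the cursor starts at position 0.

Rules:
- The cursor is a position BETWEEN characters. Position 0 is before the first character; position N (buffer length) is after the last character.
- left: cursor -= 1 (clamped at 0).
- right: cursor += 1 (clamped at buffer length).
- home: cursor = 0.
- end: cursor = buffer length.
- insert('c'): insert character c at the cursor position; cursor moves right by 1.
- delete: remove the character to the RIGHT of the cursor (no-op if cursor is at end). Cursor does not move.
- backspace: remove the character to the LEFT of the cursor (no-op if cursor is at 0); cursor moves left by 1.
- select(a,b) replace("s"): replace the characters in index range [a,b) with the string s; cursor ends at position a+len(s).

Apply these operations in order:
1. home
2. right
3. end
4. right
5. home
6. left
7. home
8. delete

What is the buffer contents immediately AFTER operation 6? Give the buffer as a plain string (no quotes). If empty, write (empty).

After op 1 (home): buf='FZVWR' cursor=0
After op 2 (right): buf='FZVWR' cursor=1
After op 3 (end): buf='FZVWR' cursor=5
After op 4 (right): buf='FZVWR' cursor=5
After op 5 (home): buf='FZVWR' cursor=0
After op 6 (left): buf='FZVWR' cursor=0

Answer: FZVWR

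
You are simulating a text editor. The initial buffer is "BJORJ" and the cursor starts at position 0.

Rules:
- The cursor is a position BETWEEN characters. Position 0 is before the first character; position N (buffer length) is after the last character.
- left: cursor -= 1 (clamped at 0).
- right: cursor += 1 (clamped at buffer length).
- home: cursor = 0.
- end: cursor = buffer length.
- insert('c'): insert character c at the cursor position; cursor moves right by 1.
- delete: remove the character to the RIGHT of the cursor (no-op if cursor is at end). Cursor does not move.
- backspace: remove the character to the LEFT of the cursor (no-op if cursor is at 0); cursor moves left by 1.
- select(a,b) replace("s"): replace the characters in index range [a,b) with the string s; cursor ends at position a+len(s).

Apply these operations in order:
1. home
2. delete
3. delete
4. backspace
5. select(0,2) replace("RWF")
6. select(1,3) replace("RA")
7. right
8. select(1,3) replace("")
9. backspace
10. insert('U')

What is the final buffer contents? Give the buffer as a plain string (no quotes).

After op 1 (home): buf='BJORJ' cursor=0
After op 2 (delete): buf='JORJ' cursor=0
After op 3 (delete): buf='ORJ' cursor=0
After op 4 (backspace): buf='ORJ' cursor=0
After op 5 (select(0,2) replace("RWF")): buf='RWFJ' cursor=3
After op 6 (select(1,3) replace("RA")): buf='RRAJ' cursor=3
After op 7 (right): buf='RRAJ' cursor=4
After op 8 (select(1,3) replace("")): buf='RJ' cursor=1
After op 9 (backspace): buf='J' cursor=0
After op 10 (insert('U')): buf='UJ' cursor=1

Answer: UJ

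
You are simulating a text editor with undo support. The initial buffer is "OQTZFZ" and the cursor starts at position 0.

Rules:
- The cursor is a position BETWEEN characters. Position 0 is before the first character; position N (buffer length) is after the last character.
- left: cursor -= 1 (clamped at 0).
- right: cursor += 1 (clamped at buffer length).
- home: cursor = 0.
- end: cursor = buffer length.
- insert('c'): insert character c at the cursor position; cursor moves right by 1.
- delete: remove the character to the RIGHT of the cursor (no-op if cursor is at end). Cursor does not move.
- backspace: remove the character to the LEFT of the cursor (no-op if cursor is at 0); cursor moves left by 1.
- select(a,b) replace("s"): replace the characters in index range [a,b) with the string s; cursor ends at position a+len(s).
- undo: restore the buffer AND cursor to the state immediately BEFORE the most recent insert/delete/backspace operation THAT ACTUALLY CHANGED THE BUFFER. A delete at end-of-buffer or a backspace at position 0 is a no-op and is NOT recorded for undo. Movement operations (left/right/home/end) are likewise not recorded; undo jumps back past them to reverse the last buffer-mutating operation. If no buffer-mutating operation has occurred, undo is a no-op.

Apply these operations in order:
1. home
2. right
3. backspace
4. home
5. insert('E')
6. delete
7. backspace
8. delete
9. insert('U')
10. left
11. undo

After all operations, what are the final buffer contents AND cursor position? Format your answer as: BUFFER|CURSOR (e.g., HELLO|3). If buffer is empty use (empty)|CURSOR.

Answer: ZFZ|0

Derivation:
After op 1 (home): buf='OQTZFZ' cursor=0
After op 2 (right): buf='OQTZFZ' cursor=1
After op 3 (backspace): buf='QTZFZ' cursor=0
After op 4 (home): buf='QTZFZ' cursor=0
After op 5 (insert('E')): buf='EQTZFZ' cursor=1
After op 6 (delete): buf='ETZFZ' cursor=1
After op 7 (backspace): buf='TZFZ' cursor=0
After op 8 (delete): buf='ZFZ' cursor=0
After op 9 (insert('U')): buf='UZFZ' cursor=1
After op 10 (left): buf='UZFZ' cursor=0
After op 11 (undo): buf='ZFZ' cursor=0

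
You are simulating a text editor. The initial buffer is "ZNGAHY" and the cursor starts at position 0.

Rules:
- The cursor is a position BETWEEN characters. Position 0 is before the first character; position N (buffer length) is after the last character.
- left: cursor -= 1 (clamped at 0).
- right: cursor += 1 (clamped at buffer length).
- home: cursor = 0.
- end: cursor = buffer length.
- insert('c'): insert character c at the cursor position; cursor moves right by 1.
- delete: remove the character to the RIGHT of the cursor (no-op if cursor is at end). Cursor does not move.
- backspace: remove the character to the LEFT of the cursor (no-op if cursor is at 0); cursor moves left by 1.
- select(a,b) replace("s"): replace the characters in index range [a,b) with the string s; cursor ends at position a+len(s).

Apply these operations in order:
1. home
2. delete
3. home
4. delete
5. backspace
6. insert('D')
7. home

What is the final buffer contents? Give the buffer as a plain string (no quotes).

Answer: DGAHY

Derivation:
After op 1 (home): buf='ZNGAHY' cursor=0
After op 2 (delete): buf='NGAHY' cursor=0
After op 3 (home): buf='NGAHY' cursor=0
After op 4 (delete): buf='GAHY' cursor=0
After op 5 (backspace): buf='GAHY' cursor=0
After op 6 (insert('D')): buf='DGAHY' cursor=1
After op 7 (home): buf='DGAHY' cursor=0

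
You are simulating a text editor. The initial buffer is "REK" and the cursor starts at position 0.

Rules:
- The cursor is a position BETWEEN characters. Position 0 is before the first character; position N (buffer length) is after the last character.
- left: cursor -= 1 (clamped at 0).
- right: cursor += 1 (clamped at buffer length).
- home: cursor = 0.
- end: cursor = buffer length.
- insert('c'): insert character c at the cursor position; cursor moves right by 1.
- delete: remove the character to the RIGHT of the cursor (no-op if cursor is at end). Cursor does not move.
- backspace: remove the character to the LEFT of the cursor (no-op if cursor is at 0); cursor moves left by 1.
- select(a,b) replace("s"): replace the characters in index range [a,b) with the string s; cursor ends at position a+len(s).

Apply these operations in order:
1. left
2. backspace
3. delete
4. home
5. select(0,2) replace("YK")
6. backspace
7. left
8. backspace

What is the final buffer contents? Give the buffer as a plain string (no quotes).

Answer: Y

Derivation:
After op 1 (left): buf='REK' cursor=0
After op 2 (backspace): buf='REK' cursor=0
After op 3 (delete): buf='EK' cursor=0
After op 4 (home): buf='EK' cursor=0
After op 5 (select(0,2) replace("YK")): buf='YK' cursor=2
After op 6 (backspace): buf='Y' cursor=1
After op 7 (left): buf='Y' cursor=0
After op 8 (backspace): buf='Y' cursor=0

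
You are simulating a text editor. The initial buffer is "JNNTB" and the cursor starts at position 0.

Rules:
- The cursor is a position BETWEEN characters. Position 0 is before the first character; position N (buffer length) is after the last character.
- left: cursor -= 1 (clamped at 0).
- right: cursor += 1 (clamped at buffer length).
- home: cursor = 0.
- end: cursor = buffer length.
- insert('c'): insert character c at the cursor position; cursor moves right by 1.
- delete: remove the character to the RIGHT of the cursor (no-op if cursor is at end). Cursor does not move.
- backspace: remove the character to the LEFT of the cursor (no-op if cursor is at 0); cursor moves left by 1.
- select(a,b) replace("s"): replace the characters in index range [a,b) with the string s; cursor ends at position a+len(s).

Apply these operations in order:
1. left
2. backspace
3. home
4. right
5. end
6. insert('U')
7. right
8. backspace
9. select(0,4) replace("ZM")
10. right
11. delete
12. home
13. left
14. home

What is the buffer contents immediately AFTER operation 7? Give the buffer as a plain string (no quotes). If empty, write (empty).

After op 1 (left): buf='JNNTB' cursor=0
After op 2 (backspace): buf='JNNTB' cursor=0
After op 3 (home): buf='JNNTB' cursor=0
After op 4 (right): buf='JNNTB' cursor=1
After op 5 (end): buf='JNNTB' cursor=5
After op 6 (insert('U')): buf='JNNTBU' cursor=6
After op 7 (right): buf='JNNTBU' cursor=6

Answer: JNNTBU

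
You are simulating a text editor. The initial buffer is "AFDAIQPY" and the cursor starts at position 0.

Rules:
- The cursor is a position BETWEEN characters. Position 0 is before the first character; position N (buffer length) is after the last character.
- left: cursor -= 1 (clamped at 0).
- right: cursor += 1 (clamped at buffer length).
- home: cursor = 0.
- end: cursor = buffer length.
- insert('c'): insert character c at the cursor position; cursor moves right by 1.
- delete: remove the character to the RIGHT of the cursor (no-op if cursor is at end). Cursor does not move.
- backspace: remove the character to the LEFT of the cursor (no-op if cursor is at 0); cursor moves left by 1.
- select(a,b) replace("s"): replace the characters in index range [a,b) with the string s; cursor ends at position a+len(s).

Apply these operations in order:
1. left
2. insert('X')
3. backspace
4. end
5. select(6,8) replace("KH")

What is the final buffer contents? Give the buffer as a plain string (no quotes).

After op 1 (left): buf='AFDAIQPY' cursor=0
After op 2 (insert('X')): buf='XAFDAIQPY' cursor=1
After op 3 (backspace): buf='AFDAIQPY' cursor=0
After op 4 (end): buf='AFDAIQPY' cursor=8
After op 5 (select(6,8) replace("KH")): buf='AFDAIQKH' cursor=8

Answer: AFDAIQKH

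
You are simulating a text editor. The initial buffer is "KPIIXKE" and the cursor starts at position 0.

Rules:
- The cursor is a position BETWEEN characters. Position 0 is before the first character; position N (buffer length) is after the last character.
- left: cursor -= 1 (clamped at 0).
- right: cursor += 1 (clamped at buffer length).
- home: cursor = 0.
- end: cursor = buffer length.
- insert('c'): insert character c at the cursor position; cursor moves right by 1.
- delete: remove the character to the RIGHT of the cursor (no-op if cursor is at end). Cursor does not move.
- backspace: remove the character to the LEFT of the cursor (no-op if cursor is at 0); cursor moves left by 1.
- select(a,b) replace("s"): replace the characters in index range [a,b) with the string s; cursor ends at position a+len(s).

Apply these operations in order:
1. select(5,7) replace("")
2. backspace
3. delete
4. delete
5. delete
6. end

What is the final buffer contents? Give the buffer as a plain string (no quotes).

After op 1 (select(5,7) replace("")): buf='KPIIX' cursor=5
After op 2 (backspace): buf='KPII' cursor=4
After op 3 (delete): buf='KPII' cursor=4
After op 4 (delete): buf='KPII' cursor=4
After op 5 (delete): buf='KPII' cursor=4
After op 6 (end): buf='KPII' cursor=4

Answer: KPII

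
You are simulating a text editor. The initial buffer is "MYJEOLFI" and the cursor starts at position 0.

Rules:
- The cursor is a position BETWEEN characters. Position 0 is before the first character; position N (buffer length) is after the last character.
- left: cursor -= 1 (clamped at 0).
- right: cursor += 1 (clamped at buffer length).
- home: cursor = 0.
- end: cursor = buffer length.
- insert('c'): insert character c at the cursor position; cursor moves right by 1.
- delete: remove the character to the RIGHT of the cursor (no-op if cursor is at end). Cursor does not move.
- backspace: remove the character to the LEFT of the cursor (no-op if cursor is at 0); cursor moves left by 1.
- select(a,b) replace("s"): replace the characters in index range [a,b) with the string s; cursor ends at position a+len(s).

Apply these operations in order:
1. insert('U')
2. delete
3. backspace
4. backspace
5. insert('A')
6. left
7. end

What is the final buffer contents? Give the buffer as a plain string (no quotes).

Answer: AYJEOLFI

Derivation:
After op 1 (insert('U')): buf='UMYJEOLFI' cursor=1
After op 2 (delete): buf='UYJEOLFI' cursor=1
After op 3 (backspace): buf='YJEOLFI' cursor=0
After op 4 (backspace): buf='YJEOLFI' cursor=0
After op 5 (insert('A')): buf='AYJEOLFI' cursor=1
After op 6 (left): buf='AYJEOLFI' cursor=0
After op 7 (end): buf='AYJEOLFI' cursor=8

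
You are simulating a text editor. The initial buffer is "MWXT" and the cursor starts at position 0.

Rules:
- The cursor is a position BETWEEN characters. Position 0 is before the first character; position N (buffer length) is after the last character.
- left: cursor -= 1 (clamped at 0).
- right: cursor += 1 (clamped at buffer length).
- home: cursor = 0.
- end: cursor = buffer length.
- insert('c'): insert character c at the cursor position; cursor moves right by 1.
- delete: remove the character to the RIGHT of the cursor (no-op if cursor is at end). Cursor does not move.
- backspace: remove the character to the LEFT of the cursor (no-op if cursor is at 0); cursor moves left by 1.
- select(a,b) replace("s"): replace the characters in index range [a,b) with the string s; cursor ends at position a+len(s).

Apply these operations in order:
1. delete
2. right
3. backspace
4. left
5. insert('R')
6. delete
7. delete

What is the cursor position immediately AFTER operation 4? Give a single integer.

Answer: 0

Derivation:
After op 1 (delete): buf='WXT' cursor=0
After op 2 (right): buf='WXT' cursor=1
After op 3 (backspace): buf='XT' cursor=0
After op 4 (left): buf='XT' cursor=0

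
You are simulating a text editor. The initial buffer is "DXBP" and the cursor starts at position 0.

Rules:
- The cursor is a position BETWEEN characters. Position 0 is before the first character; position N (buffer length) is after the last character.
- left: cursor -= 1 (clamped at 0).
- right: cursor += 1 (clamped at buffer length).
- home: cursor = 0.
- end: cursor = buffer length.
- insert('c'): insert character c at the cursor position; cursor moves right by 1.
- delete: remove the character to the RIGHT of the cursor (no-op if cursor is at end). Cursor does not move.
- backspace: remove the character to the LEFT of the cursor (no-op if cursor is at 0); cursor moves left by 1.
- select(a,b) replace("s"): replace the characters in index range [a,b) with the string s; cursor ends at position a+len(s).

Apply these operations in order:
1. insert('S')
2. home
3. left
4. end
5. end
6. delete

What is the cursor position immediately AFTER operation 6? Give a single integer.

After op 1 (insert('S')): buf='SDXBP' cursor=1
After op 2 (home): buf='SDXBP' cursor=0
After op 3 (left): buf='SDXBP' cursor=0
After op 4 (end): buf='SDXBP' cursor=5
After op 5 (end): buf='SDXBP' cursor=5
After op 6 (delete): buf='SDXBP' cursor=5

Answer: 5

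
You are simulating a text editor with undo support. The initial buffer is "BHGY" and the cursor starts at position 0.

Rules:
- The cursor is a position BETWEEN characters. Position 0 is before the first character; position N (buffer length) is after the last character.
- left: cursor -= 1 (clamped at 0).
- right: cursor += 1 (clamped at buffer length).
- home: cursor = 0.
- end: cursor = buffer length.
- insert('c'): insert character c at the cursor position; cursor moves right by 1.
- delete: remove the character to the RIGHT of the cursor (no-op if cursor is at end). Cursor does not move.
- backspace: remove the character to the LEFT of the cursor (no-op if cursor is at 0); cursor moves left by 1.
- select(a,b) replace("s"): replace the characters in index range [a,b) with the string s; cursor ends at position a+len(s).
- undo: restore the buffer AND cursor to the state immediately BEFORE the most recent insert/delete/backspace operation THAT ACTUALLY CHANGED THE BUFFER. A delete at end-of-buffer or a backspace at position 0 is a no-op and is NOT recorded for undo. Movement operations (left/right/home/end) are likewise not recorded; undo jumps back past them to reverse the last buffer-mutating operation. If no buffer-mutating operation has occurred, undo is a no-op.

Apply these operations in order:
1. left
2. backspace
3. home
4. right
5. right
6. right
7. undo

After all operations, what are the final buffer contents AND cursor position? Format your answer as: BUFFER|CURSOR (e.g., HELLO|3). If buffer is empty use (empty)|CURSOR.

After op 1 (left): buf='BHGY' cursor=0
After op 2 (backspace): buf='BHGY' cursor=0
After op 3 (home): buf='BHGY' cursor=0
After op 4 (right): buf='BHGY' cursor=1
After op 5 (right): buf='BHGY' cursor=2
After op 6 (right): buf='BHGY' cursor=3
After op 7 (undo): buf='BHGY' cursor=3

Answer: BHGY|3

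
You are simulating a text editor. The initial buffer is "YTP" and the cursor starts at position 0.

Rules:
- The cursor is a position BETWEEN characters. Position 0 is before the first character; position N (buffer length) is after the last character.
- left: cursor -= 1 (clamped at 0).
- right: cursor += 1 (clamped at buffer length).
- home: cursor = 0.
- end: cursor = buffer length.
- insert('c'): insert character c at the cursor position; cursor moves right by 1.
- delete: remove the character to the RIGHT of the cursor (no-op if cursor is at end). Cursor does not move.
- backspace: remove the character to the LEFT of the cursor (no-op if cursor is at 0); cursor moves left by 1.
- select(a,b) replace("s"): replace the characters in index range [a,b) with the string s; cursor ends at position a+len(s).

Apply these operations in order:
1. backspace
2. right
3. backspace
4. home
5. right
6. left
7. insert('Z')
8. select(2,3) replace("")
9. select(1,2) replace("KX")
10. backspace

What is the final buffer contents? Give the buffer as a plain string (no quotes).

Answer: ZK

Derivation:
After op 1 (backspace): buf='YTP' cursor=0
After op 2 (right): buf='YTP' cursor=1
After op 3 (backspace): buf='TP' cursor=0
After op 4 (home): buf='TP' cursor=0
After op 5 (right): buf='TP' cursor=1
After op 6 (left): buf='TP' cursor=0
After op 7 (insert('Z')): buf='ZTP' cursor=1
After op 8 (select(2,3) replace("")): buf='ZT' cursor=2
After op 9 (select(1,2) replace("KX")): buf='ZKX' cursor=3
After op 10 (backspace): buf='ZK' cursor=2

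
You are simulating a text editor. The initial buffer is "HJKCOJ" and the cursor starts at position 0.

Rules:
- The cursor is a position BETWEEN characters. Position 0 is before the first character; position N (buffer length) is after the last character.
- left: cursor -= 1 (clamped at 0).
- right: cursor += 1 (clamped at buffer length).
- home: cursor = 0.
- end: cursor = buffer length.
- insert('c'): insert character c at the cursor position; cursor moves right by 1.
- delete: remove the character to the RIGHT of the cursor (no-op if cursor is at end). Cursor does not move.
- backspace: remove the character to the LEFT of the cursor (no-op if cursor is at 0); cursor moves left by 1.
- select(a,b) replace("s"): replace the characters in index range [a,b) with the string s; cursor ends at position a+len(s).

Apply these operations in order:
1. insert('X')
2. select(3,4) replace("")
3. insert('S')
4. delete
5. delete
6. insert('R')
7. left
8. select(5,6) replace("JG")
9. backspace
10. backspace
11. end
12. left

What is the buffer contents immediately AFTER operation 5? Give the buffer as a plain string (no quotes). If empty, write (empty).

After op 1 (insert('X')): buf='XHJKCOJ' cursor=1
After op 2 (select(3,4) replace("")): buf='XHJCOJ' cursor=3
After op 3 (insert('S')): buf='XHJSCOJ' cursor=4
After op 4 (delete): buf='XHJSOJ' cursor=4
After op 5 (delete): buf='XHJSJ' cursor=4

Answer: XHJSJ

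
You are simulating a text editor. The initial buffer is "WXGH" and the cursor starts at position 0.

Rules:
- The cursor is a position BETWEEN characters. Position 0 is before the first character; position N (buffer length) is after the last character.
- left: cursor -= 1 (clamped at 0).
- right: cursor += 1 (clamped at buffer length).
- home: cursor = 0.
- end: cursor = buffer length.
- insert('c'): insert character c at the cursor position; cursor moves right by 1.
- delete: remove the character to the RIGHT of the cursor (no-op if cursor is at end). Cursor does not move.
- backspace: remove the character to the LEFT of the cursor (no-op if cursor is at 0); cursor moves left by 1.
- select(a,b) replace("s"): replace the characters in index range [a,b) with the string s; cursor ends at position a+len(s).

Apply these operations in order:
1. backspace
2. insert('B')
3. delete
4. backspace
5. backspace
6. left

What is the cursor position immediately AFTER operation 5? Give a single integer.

Answer: 0

Derivation:
After op 1 (backspace): buf='WXGH' cursor=0
After op 2 (insert('B')): buf='BWXGH' cursor=1
After op 3 (delete): buf='BXGH' cursor=1
After op 4 (backspace): buf='XGH' cursor=0
After op 5 (backspace): buf='XGH' cursor=0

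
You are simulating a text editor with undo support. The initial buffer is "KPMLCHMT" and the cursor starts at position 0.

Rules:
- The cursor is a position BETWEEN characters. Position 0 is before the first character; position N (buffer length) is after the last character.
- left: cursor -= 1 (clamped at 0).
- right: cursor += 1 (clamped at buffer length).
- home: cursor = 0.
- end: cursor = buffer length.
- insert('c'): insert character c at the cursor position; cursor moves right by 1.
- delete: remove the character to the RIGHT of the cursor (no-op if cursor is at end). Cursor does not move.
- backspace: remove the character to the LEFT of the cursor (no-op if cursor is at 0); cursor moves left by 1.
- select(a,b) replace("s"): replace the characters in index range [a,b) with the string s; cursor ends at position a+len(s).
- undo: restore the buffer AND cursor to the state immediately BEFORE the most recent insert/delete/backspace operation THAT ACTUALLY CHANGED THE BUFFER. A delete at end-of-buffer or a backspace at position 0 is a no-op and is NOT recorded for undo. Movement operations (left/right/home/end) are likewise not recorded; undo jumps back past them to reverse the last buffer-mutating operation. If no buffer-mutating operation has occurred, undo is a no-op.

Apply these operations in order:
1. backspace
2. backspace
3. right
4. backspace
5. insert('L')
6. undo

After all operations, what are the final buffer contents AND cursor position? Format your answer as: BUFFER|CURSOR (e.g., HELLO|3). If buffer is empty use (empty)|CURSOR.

Answer: PMLCHMT|0

Derivation:
After op 1 (backspace): buf='KPMLCHMT' cursor=0
After op 2 (backspace): buf='KPMLCHMT' cursor=0
After op 3 (right): buf='KPMLCHMT' cursor=1
After op 4 (backspace): buf='PMLCHMT' cursor=0
After op 5 (insert('L')): buf='LPMLCHMT' cursor=1
After op 6 (undo): buf='PMLCHMT' cursor=0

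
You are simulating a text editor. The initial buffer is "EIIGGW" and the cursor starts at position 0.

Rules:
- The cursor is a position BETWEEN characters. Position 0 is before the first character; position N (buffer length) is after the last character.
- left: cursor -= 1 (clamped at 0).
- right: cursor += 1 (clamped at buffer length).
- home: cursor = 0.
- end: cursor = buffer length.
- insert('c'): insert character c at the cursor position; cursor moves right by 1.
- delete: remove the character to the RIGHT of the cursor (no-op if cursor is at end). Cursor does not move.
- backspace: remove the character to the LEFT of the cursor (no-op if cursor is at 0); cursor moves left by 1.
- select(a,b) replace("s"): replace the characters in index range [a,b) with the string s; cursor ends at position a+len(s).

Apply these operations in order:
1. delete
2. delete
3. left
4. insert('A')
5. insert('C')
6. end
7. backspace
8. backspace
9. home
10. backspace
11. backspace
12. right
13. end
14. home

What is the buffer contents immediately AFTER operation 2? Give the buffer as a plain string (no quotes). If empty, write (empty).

After op 1 (delete): buf='IIGGW' cursor=0
After op 2 (delete): buf='IGGW' cursor=0

Answer: IGGW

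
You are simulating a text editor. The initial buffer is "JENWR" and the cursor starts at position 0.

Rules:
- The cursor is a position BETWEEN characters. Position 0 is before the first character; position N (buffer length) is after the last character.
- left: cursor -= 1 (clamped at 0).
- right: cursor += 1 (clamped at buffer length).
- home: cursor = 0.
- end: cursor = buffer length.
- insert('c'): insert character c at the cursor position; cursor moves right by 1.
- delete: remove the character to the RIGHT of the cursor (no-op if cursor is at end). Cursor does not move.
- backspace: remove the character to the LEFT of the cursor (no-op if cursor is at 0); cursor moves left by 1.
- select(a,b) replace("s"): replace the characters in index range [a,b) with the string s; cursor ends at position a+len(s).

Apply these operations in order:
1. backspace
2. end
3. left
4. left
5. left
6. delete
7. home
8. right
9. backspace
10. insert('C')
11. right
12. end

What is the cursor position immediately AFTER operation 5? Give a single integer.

After op 1 (backspace): buf='JENWR' cursor=0
After op 2 (end): buf='JENWR' cursor=5
After op 3 (left): buf='JENWR' cursor=4
After op 4 (left): buf='JENWR' cursor=3
After op 5 (left): buf='JENWR' cursor=2

Answer: 2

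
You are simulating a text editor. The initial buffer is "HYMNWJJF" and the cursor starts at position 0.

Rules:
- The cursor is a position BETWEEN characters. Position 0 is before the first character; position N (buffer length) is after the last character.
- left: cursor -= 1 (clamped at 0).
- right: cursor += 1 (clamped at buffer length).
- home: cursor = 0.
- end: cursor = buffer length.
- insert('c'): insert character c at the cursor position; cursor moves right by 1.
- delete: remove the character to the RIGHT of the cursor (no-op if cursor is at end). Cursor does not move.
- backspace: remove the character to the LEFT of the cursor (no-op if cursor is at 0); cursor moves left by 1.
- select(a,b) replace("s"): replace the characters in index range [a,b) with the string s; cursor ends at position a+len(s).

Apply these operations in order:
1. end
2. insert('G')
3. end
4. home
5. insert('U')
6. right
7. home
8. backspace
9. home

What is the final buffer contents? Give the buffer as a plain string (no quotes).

Answer: UHYMNWJJFG

Derivation:
After op 1 (end): buf='HYMNWJJF' cursor=8
After op 2 (insert('G')): buf='HYMNWJJFG' cursor=9
After op 3 (end): buf='HYMNWJJFG' cursor=9
After op 4 (home): buf='HYMNWJJFG' cursor=0
After op 5 (insert('U')): buf='UHYMNWJJFG' cursor=1
After op 6 (right): buf='UHYMNWJJFG' cursor=2
After op 7 (home): buf='UHYMNWJJFG' cursor=0
After op 8 (backspace): buf='UHYMNWJJFG' cursor=0
After op 9 (home): buf='UHYMNWJJFG' cursor=0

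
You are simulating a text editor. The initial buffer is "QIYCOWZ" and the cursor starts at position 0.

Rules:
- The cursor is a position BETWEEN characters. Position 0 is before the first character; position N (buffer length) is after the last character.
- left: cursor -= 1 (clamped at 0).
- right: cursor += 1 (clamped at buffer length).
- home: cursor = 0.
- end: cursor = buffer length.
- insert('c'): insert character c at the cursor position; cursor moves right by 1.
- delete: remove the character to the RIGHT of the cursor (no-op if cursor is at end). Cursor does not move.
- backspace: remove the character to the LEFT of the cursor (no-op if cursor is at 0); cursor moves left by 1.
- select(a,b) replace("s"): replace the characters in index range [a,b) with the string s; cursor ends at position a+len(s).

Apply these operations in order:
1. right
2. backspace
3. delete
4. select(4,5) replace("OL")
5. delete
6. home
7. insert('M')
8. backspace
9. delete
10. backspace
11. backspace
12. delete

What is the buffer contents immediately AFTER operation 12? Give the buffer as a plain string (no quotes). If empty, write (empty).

After op 1 (right): buf='QIYCOWZ' cursor=1
After op 2 (backspace): buf='IYCOWZ' cursor=0
After op 3 (delete): buf='YCOWZ' cursor=0
After op 4 (select(4,5) replace("OL")): buf='YCOWOL' cursor=6
After op 5 (delete): buf='YCOWOL' cursor=6
After op 6 (home): buf='YCOWOL' cursor=0
After op 7 (insert('M')): buf='MYCOWOL' cursor=1
After op 8 (backspace): buf='YCOWOL' cursor=0
After op 9 (delete): buf='COWOL' cursor=0
After op 10 (backspace): buf='COWOL' cursor=0
After op 11 (backspace): buf='COWOL' cursor=0
After op 12 (delete): buf='OWOL' cursor=0

Answer: OWOL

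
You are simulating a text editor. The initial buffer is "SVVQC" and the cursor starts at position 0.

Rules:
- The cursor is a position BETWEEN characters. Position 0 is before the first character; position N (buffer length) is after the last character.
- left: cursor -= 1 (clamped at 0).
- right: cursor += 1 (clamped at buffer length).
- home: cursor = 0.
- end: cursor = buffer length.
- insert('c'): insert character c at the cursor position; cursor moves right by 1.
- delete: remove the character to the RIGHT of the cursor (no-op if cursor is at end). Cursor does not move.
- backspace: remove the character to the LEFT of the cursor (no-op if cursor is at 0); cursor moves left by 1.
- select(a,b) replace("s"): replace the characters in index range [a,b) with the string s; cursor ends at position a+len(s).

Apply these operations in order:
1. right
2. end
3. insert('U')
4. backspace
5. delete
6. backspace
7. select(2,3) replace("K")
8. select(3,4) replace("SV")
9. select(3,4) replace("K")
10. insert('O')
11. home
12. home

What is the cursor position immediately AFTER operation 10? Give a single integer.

After op 1 (right): buf='SVVQC' cursor=1
After op 2 (end): buf='SVVQC' cursor=5
After op 3 (insert('U')): buf='SVVQCU' cursor=6
After op 4 (backspace): buf='SVVQC' cursor=5
After op 5 (delete): buf='SVVQC' cursor=5
After op 6 (backspace): buf='SVVQ' cursor=4
After op 7 (select(2,3) replace("K")): buf='SVKQ' cursor=3
After op 8 (select(3,4) replace("SV")): buf='SVKSV' cursor=5
After op 9 (select(3,4) replace("K")): buf='SVKKV' cursor=4
After op 10 (insert('O')): buf='SVKKOV' cursor=5

Answer: 5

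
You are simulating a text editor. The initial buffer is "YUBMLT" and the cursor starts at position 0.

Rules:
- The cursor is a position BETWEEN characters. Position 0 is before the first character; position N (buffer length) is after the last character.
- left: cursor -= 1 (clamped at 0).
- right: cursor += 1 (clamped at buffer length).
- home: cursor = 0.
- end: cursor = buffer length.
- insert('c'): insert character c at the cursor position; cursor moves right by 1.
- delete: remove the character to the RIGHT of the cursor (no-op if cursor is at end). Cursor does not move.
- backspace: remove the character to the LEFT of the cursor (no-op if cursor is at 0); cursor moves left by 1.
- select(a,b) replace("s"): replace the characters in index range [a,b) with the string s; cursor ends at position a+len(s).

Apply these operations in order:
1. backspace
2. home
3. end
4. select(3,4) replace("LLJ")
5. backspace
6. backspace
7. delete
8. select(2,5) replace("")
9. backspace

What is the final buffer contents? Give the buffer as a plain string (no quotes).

After op 1 (backspace): buf='YUBMLT' cursor=0
After op 2 (home): buf='YUBMLT' cursor=0
After op 3 (end): buf='YUBMLT' cursor=6
After op 4 (select(3,4) replace("LLJ")): buf='YUBLLJLT' cursor=6
After op 5 (backspace): buf='YUBLLLT' cursor=5
After op 6 (backspace): buf='YUBLLT' cursor=4
After op 7 (delete): buf='YUBLT' cursor=4
After op 8 (select(2,5) replace("")): buf='YU' cursor=2
After op 9 (backspace): buf='Y' cursor=1

Answer: Y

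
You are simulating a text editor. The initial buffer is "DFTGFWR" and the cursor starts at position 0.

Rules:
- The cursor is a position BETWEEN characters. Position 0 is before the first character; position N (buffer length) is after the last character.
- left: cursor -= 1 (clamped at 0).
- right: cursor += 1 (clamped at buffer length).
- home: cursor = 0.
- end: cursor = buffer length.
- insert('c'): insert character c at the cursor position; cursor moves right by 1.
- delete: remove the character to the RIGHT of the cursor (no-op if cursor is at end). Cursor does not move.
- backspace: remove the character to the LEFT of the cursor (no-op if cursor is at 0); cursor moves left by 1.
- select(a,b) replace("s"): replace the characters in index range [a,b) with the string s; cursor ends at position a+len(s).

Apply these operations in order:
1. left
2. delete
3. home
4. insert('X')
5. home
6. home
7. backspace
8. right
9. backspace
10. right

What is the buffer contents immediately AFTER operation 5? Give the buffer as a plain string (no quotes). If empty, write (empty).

Answer: XFTGFWR

Derivation:
After op 1 (left): buf='DFTGFWR' cursor=0
After op 2 (delete): buf='FTGFWR' cursor=0
After op 3 (home): buf='FTGFWR' cursor=0
After op 4 (insert('X')): buf='XFTGFWR' cursor=1
After op 5 (home): buf='XFTGFWR' cursor=0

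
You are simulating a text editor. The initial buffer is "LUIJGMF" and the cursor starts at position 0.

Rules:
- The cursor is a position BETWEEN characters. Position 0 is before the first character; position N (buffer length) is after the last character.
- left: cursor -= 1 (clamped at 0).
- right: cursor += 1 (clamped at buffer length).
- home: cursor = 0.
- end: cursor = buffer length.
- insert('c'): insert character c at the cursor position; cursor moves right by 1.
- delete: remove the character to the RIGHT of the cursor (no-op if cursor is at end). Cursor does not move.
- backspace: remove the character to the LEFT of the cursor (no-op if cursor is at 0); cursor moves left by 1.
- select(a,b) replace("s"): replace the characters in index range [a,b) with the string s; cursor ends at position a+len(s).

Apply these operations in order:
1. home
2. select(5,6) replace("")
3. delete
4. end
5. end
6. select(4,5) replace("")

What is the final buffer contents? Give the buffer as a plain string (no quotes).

After op 1 (home): buf='LUIJGMF' cursor=0
After op 2 (select(5,6) replace("")): buf='LUIJGF' cursor=5
After op 3 (delete): buf='LUIJG' cursor=5
After op 4 (end): buf='LUIJG' cursor=5
After op 5 (end): buf='LUIJG' cursor=5
After op 6 (select(4,5) replace("")): buf='LUIJ' cursor=4

Answer: LUIJ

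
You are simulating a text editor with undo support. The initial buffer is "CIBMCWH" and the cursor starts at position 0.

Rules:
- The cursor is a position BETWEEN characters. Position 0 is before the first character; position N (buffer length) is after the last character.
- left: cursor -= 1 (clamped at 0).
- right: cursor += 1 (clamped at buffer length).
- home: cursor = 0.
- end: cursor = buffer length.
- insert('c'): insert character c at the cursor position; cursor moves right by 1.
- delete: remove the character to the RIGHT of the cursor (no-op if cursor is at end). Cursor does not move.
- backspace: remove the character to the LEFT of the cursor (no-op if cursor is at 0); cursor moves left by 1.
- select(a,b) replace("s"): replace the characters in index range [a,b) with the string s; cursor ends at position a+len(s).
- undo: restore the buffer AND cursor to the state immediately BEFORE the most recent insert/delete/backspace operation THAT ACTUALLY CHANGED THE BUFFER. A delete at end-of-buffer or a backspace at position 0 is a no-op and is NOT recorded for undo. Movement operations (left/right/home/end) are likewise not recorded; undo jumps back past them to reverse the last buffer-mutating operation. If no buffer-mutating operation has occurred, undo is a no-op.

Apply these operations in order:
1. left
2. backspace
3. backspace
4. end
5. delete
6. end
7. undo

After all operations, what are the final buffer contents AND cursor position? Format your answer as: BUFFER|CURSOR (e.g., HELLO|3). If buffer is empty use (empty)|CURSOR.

After op 1 (left): buf='CIBMCWH' cursor=0
After op 2 (backspace): buf='CIBMCWH' cursor=0
After op 3 (backspace): buf='CIBMCWH' cursor=0
After op 4 (end): buf='CIBMCWH' cursor=7
After op 5 (delete): buf='CIBMCWH' cursor=7
After op 6 (end): buf='CIBMCWH' cursor=7
After op 7 (undo): buf='CIBMCWH' cursor=7

Answer: CIBMCWH|7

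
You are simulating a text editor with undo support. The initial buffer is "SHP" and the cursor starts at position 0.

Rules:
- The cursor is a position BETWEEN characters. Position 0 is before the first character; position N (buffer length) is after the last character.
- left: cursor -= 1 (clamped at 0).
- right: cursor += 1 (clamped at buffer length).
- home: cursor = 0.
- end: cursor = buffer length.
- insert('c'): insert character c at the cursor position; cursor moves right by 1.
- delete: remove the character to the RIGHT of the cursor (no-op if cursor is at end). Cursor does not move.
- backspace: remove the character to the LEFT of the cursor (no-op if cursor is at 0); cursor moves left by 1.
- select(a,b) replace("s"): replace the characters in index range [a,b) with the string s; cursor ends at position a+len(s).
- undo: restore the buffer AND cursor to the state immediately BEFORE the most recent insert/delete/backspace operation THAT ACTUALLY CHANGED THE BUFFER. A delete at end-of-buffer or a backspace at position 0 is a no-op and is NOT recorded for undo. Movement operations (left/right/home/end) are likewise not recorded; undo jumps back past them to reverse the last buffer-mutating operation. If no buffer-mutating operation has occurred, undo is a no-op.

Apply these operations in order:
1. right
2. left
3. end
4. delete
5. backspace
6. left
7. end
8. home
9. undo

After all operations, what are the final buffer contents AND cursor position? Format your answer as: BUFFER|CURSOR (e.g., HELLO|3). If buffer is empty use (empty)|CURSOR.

After op 1 (right): buf='SHP' cursor=1
After op 2 (left): buf='SHP' cursor=0
After op 3 (end): buf='SHP' cursor=3
After op 4 (delete): buf='SHP' cursor=3
After op 5 (backspace): buf='SH' cursor=2
After op 6 (left): buf='SH' cursor=1
After op 7 (end): buf='SH' cursor=2
After op 8 (home): buf='SH' cursor=0
After op 9 (undo): buf='SHP' cursor=3

Answer: SHP|3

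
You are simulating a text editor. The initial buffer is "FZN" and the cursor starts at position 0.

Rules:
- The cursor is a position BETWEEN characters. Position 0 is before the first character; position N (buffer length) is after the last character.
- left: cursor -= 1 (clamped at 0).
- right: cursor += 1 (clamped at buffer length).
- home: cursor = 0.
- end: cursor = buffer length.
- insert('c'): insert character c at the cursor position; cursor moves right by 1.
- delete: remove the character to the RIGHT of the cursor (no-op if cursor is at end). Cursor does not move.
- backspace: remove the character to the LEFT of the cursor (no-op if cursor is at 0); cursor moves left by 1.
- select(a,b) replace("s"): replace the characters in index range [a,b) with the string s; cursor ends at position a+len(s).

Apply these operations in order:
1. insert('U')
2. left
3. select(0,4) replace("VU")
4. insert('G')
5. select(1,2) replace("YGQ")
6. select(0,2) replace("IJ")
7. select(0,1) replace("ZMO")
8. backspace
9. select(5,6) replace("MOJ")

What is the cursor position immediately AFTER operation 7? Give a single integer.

Answer: 3

Derivation:
After op 1 (insert('U')): buf='UFZN' cursor=1
After op 2 (left): buf='UFZN' cursor=0
After op 3 (select(0,4) replace("VU")): buf='VU' cursor=2
After op 4 (insert('G')): buf='VUG' cursor=3
After op 5 (select(1,2) replace("YGQ")): buf='VYGQG' cursor=4
After op 6 (select(0,2) replace("IJ")): buf='IJGQG' cursor=2
After op 7 (select(0,1) replace("ZMO")): buf='ZMOJGQG' cursor=3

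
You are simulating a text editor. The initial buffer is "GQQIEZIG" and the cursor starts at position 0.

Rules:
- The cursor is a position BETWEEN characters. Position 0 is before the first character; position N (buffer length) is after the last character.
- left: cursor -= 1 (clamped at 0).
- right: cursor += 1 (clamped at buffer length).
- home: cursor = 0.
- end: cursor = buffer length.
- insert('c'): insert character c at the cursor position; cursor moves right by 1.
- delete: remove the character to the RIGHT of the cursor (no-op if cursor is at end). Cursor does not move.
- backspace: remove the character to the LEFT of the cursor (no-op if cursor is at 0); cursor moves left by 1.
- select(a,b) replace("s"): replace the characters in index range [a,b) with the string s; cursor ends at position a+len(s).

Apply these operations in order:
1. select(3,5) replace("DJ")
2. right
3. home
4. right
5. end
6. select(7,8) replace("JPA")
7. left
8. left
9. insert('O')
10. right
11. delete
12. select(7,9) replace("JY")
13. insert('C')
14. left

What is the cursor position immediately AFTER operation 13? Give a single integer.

After op 1 (select(3,5) replace("DJ")): buf='GQQDJZIG' cursor=5
After op 2 (right): buf='GQQDJZIG' cursor=6
After op 3 (home): buf='GQQDJZIG' cursor=0
After op 4 (right): buf='GQQDJZIG' cursor=1
After op 5 (end): buf='GQQDJZIG' cursor=8
After op 6 (select(7,8) replace("JPA")): buf='GQQDJZIJPA' cursor=10
After op 7 (left): buf='GQQDJZIJPA' cursor=9
After op 8 (left): buf='GQQDJZIJPA' cursor=8
After op 9 (insert('O')): buf='GQQDJZIJOPA' cursor=9
After op 10 (right): buf='GQQDJZIJOPA' cursor=10
After op 11 (delete): buf='GQQDJZIJOP' cursor=10
After op 12 (select(7,9) replace("JY")): buf='GQQDJZIJYP' cursor=9
After op 13 (insert('C')): buf='GQQDJZIJYCP' cursor=10

Answer: 10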